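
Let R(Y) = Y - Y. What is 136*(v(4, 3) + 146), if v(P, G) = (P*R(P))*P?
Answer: 19856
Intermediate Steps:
R(Y) = 0
v(P, G) = 0 (v(P, G) = (P*0)*P = 0*P = 0)
136*(v(4, 3) + 146) = 136*(0 + 146) = 136*146 = 19856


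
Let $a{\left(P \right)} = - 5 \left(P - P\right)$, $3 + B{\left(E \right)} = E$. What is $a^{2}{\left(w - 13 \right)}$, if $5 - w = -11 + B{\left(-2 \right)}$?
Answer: $0$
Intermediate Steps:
$B{\left(E \right)} = -3 + E$
$w = 21$ ($w = 5 - \left(-11 - 5\right) = 5 - -16 = 5 + 16 = 21$)
$a{\left(P \right)} = 0$ ($a{\left(P \right)} = \left(-5\right) 0 = 0$)
$a^{2}{\left(w - 13 \right)} = 0^{2} = 0$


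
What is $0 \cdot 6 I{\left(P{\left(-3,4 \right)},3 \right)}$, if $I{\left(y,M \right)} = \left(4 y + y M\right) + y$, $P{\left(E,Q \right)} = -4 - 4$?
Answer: $0$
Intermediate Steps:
$P{\left(E,Q \right)} = -8$
$I{\left(y,M \right)} = 5 y + M y$ ($I{\left(y,M \right)} = \left(4 y + M y\right) + y = 5 y + M y$)
$0 \cdot 6 I{\left(P{\left(-3,4 \right)},3 \right)} = 0 \cdot 6 \left(- 8 \left(5 + 3\right)\right) = 0 \left(\left(-8\right) 8\right) = 0 \left(-64\right) = 0$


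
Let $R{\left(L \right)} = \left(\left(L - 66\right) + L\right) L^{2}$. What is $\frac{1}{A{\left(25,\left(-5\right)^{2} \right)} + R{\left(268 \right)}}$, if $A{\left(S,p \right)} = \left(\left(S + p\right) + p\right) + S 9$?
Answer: $\frac{1}{33757580} \approx 2.9623 \cdot 10^{-8}$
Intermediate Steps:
$R{\left(L \right)} = L^{2} \left(-66 + 2 L\right)$ ($R{\left(L \right)} = \left(\left(-66 + L\right) + L\right) L^{2} = \left(-66 + 2 L\right) L^{2} = L^{2} \left(-66 + 2 L\right)$)
$A{\left(S,p \right)} = 2 p + 10 S$ ($A{\left(S,p \right)} = \left(S + 2 p\right) + 9 S = 2 p + 10 S$)
$\frac{1}{A{\left(25,\left(-5\right)^{2} \right)} + R{\left(268 \right)}} = \frac{1}{\left(2 \left(-5\right)^{2} + 10 \cdot 25\right) + 2 \cdot 268^{2} \left(-33 + 268\right)} = \frac{1}{\left(2 \cdot 25 + 250\right) + 2 \cdot 71824 \cdot 235} = \frac{1}{\left(50 + 250\right) + 33757280} = \frac{1}{300 + 33757280} = \frac{1}{33757580}$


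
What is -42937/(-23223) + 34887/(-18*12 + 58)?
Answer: -803396755/3669234 ≈ -218.95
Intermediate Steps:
-42937/(-23223) + 34887/(-18*12 + 58) = -42937*(-1/23223) + 34887/(-216 + 58) = 42937/23223 + 34887/(-158) = 42937/23223 + 34887*(-1/158) = 42937/23223 - 34887/158 = -803396755/3669234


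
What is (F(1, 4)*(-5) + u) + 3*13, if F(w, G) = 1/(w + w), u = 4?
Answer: 81/2 ≈ 40.500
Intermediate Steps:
F(w, G) = 1/(2*w)
(F(1, 4)*(-5) + u) + 3*13 = (((½)/1)*(-5) + 4) + 3*13 = (((½)*1)*(-5) + 4) + 39 = ((½)*(-5) + 4) + 39 = (-5/2 + 4) + 39 = 3/2 + 39 = 81/2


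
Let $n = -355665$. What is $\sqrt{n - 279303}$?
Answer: $6 i \sqrt{17638} \approx 796.85 i$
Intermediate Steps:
$\sqrt{n - 279303} = \sqrt{-355665 - 279303} = \sqrt{-634968} = 6 i \sqrt{17638}$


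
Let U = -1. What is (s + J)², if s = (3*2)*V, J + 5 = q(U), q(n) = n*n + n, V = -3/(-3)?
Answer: 1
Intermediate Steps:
V = 1 (V = -3*(-⅓) = 1)
q(n) = n + n² (q(n) = n² + n = n + n²)
J = -5 (J = -5 - (1 - 1) = -5 - 1*0 = -5 + 0 = -5)
s = 6 (s = (3*2)*1 = 6*1 = 6)
(s + J)² = (6 - 5)² = 1² = 1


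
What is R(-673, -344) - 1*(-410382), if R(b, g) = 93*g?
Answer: 378390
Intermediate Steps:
R(-673, -344) - 1*(-410382) = 93*(-344) - 1*(-410382) = -31992 + 410382 = 378390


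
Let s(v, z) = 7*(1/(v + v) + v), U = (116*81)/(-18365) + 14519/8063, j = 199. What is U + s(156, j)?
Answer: 50511016067389/46200022440 ≈ 1093.3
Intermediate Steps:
U = 190881487/148076995 (U = 9396*(-1/18365) + 14519*(1/8063) = -9396/18365 + 14519/8063 = 190881487/148076995 ≈ 1.2891)
s(v, z) = 7*v + 7/(2*v) (s(v, z) = 7*(1/(2*v) + v) = 7*(v + 1/(2*v)) = 7*v + 7/(2*v))
U + s(156, j) = 190881487/148076995 + (7*156 + (7/2)/156) = 190881487/148076995 + (1092 + (7/2)*(1/156)) = 190881487/148076995 + (1092 + 7/312) = 190881487/148076995 + 340711/312 = 50511016067389/46200022440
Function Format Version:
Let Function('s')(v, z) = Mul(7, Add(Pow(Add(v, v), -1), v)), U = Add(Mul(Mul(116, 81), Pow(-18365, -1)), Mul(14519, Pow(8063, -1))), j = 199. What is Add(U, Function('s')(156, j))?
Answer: Rational(50511016067389, 46200022440) ≈ 1093.3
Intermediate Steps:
U = Rational(190881487, 148076995) (U = Add(Mul(9396, Rational(-1, 18365)), Mul(14519, Rational(1, 8063))) = Add(Rational(-9396, 18365), Rational(14519, 8063)) = Rational(190881487, 148076995) ≈ 1.2891)
Function('s')(v, z) = Add(Mul(7, v), Mul(Rational(7, 2), Pow(v, -1))) (Function('s')(v, z) = Mul(7, Add(Pow(Mul(2, v), -1), v)) = Mul(7, Add(Mul(Rational(1, 2), Pow(v, -1)), v)) = Mul(7, Add(v, Mul(Rational(1, 2), Pow(v, -1)))) = Add(Mul(7, v), Mul(Rational(7, 2), Pow(v, -1))))
Add(U, Function('s')(156, j)) = Add(Rational(190881487, 148076995), Add(Mul(7, 156), Mul(Rational(7, 2), Pow(156, -1)))) = Add(Rational(190881487, 148076995), Add(1092, Mul(Rational(7, 2), Rational(1, 156)))) = Add(Rational(190881487, 148076995), Add(1092, Rational(7, 312))) = Add(Rational(190881487, 148076995), Rational(340711, 312)) = Rational(50511016067389, 46200022440)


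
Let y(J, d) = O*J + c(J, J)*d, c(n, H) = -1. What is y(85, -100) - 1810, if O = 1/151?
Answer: -258125/151 ≈ -1709.4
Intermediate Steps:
O = 1/151 ≈ 0.0066225
y(J, d) = -d + J/151 (y(J, d) = J/151 - d = -d + J/151)
y(85, -100) - 1810 = (-1*(-100) + (1/151)*85) - 1810 = (100 + 85/151) - 1810 = 15185/151 - 1810 = -258125/151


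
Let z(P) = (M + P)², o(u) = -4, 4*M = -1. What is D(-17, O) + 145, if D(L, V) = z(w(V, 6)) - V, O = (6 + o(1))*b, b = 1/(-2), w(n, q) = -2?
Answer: 2417/16 ≈ 151.06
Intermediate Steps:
M = -¼ (M = (¼)*(-1) = -¼ ≈ -0.25000)
b = -½ ≈ -0.50000
z(P) = (-¼ + P)²
O = -1 (O = (6 - 4)*(-½) = 2*(-½) = -1)
D(L, V) = 81/16 - V (D(L, V) = (-1 + 4*(-2))²/16 - V = (-1 - 8)²/16 - V = (1/16)*(-9)² - V = (1/16)*81 - V = 81/16 - V)
D(-17, O) + 145 = (81/16 - 1*(-1)) + 145 = (81/16 + 1) + 145 = 97/16 + 145 = 2417/16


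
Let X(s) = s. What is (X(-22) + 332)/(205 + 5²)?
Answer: 31/23 ≈ 1.3478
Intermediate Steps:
(X(-22) + 332)/(205 + 5²) = (-22 + 332)/(205 + 5²) = 310/(205 + 25) = 310/230 = 310*(1/230) = 31/23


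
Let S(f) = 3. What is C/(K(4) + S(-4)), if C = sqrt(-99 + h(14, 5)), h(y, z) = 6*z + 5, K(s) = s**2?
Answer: 8*I/19 ≈ 0.42105*I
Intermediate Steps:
h(y, z) = 5 + 6*z
C = 8*I (C = sqrt(-99 + (5 + 6*5)) = sqrt(-99 + (5 + 30)) = sqrt(-99 + 35) = sqrt(-64) = 8*I ≈ 8.0*I)
C/(K(4) + S(-4)) = (8*I)/(4**2 + 3) = (8*I)/(16 + 3) = (8*I)/19 = 8*I/19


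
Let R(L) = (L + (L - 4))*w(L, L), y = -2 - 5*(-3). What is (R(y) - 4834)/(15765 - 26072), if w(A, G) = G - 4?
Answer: 4636/10307 ≈ 0.44979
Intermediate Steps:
y = 13 (y = -2 + 15 = 13)
w(A, G) = -4 + G
R(L) = (-4 + L)*(-4 + 2*L) (R(L) = (L + (L - 4))*(-4 + L) = (L + (-4 + L))*(-4 + L) = (-4 + 2*L)*(-4 + L) = (-4 + L)*(-4 + 2*L))
(R(y) - 4834)/(15765 - 26072) = (2*(-4 + 13)*(-2 + 13) - 4834)/(15765 - 26072) = (2*9*11 - 4834)/(-10307) = (198 - 4834)*(-1/10307) = -4636*(-1/10307) = 4636/10307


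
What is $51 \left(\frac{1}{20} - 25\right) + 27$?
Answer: $- \frac{24909}{20} \approx -1245.4$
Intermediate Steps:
$51 \left(\frac{1}{20} - 25\right) + 27 = 51 \left(- \frac{499}{20}\right) + 27 = - \frac{25449}{20} + 27 = - \frac{24909}{20}$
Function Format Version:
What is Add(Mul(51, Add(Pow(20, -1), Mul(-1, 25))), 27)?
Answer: Rational(-24909, 20) ≈ -1245.4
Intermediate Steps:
Add(Mul(51, Add(Pow(20, -1), Mul(-1, 25))), 27) = Add(Mul(51, Add(Rational(1, 20), -25)), 27) = Add(Mul(51, Rational(-499, 20)), 27) = Add(Rational(-25449, 20), 27) = Rational(-24909, 20)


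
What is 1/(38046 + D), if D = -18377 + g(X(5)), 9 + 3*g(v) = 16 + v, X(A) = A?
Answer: 1/19673 ≈ 5.0831e-5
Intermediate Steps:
g(v) = 7/3 + v/3 (g(v) = -3 + (16 + v)/3 = -3 + (16/3 + v/3) = 7/3 + v/3)
D = -18373 (D = -18377 + (7/3 + (⅓)*5) = -18377 + (7/3 + 5/3) = -18377 + 4 = -18373)
1/(38046 + D) = 1/(38046 - 18373) = 1/19673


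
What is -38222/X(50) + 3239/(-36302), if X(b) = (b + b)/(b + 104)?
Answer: -53420180169/907550 ≈ -58862.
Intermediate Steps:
X(b) = 2*b/(104 + b) (X(b) = (2*b)/(104 + b) = 2*b/(104 + b))
-38222/X(50) + 3239/(-36302) = -38222/(2*50/(104 + 50)) + 3239/(-36302) = -38222/(2*50/154) + 3239*(-1/36302) = -38222/(2*50*(1/154)) - 3239/36302 = -38222/50/77 - 3239/36302 = -38222*77/50 - 3239/36302 = -1471547/25 - 3239/36302 = -53420180169/907550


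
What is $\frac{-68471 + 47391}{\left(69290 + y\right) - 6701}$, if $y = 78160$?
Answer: $- \frac{21080}{140749} \approx -0.14977$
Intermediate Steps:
$\frac{-68471 + 47391}{\left(69290 + y\right) - 6701} = \frac{-68471 + 47391}{\left(69290 + 78160\right) - 6701} = - \frac{21080}{147450 - 6701} = - \frac{21080}{140749}$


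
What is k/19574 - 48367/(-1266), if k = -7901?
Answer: 234183248/6195171 ≈ 37.801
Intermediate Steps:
k/19574 - 48367/(-1266) = -7901/19574 - 48367/(-1266) = -7901*1/19574 - 48367*(-1/1266) = -7901/19574 + 48367/1266 = 234183248/6195171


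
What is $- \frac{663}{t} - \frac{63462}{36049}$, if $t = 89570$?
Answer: $- \frac{33776283}{19105970} \approx -1.7678$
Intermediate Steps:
$- \frac{663}{t} - \frac{63462}{36049} = - \frac{663}{89570} - \frac{63462}{36049} = \left(-663\right) \frac{1}{89570} - \frac{63462}{36049} = - \frac{51}{6890} - \frac{63462}{36049} = - \frac{33776283}{19105970}$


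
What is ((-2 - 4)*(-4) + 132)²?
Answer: 24336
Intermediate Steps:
((-2 - 4)*(-4) + 132)² = (-6*(-4) + 132)² = (24 + 132)² = 156² = 24336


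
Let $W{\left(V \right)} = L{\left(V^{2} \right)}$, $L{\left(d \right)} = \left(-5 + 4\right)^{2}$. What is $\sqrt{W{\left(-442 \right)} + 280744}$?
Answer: $\sqrt{280745} \approx 529.85$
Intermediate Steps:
$L{\left(d \right)} = 1$ ($L{\left(d \right)} = \left(-1\right)^{2} = 1$)
$W{\left(V \right)} = 1$
$\sqrt{W{\left(-442 \right)} + 280744} = \sqrt{1 + 280744} = \sqrt{280745}$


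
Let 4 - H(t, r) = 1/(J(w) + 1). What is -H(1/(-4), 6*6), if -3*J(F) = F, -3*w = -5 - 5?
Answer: -13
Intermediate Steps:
w = 10/3 (w = -(-5 - 5)/3 = -⅓*(-10) = 10/3 ≈ 3.3333)
J(F) = -F/3
H(t, r) = 13 (H(t, r) = 4 - 1/(-⅓*10/3 + 1) = 4 - 1/(-10/9 + 1) = 4 - 1/(-⅑) = 4 - 1*(-9) = 4 + 9 = 13)
-H(1/(-4), 6*6) = -1*13 = -13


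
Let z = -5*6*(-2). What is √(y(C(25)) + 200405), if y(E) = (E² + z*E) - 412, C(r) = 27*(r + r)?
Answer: √2103493 ≈ 1450.3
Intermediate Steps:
z = 60 (z = -30*(-2) = 60)
C(r) = 54*r (C(r) = 27*(2*r) = 54*r)
y(E) = -412 + E² + 60*E (y(E) = (E² + 60*E) - 412 = -412 + E² + 60*E)
√(y(C(25)) + 200405) = √((-412 + (54*25)² + 60*(54*25)) + 200405) = √((-412 + 1350² + 60*1350) + 200405) = √((-412 + 1822500 + 81000) + 200405) = √(1903088 + 200405) = √2103493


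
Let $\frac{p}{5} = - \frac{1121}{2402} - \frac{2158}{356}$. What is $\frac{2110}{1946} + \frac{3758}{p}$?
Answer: $- \frac{193581120563}{1697456880} \approx -114.04$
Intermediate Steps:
$p = - \frac{3489120}{106889}$ ($p = 5 \left(- \frac{1121}{2402} - \frac{2158}{356}\right) = 5 \left(\left(-1121\right) \frac{1}{2402} - \frac{1079}{178}\right) = 5 \left(- \frac{1121}{2402} - \frac{1079}{178}\right) = 5 \left(- \frac{697824}{106889}\right) = - \frac{3489120}{106889} \approx -32.642$)
$\frac{2110}{1946} + \frac{3758}{p} = \frac{2110}{1946} + \frac{3758}{- \frac{3489120}{106889}} = 2110 \cdot \frac{1}{1946} + 3758 \left(- \frac{106889}{3489120}\right) = \frac{1055}{973} - \frac{200844431}{1744560} = - \frac{193581120563}{1697456880}$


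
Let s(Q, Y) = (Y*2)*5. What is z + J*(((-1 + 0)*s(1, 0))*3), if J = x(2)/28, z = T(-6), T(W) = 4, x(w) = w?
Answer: 4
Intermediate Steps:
z = 4
s(Q, Y) = 10*Y (s(Q, Y) = (2*Y)*5 = 10*Y)
J = 1/14 (J = 2/28 = 2*(1/28) = 1/14 ≈ 0.071429)
z + J*(((-1 + 0)*s(1, 0))*3) = 4 + (((-1 + 0)*(10*0))*3)/14 = 4 + (-1*0*3)/14 = 4 + (0*3)/14 = 4 + (1/14)*0 = 4 + 0 = 4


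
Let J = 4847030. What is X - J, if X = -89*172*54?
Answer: -5673662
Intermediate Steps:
X = -826632 (X = -15308*54 = -826632)
X - J = -826632 - 1*4847030 = -826632 - 4847030 = -5673662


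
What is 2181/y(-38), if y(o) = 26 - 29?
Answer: -727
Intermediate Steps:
y(o) = -3
2181/y(-38) = 2181/(-3) = 2181*(-1/3) = -727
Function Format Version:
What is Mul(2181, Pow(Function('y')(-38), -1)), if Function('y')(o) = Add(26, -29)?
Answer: -727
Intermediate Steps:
Function('y')(o) = -3
Mul(2181, Pow(Function('y')(-38), -1)) = Mul(2181, Pow(-3, -1)) = Mul(2181, Rational(-1, 3)) = -727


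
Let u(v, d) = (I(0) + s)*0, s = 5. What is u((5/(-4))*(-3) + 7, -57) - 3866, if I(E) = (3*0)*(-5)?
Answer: -3866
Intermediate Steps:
I(E) = 0 (I(E) = 0*(-5) = 0)
u(v, d) = 0 (u(v, d) = (0 + 5)*0 = 5*0 = 0)
u((5/(-4))*(-3) + 7, -57) - 3866 = 0 - 3866 = -3866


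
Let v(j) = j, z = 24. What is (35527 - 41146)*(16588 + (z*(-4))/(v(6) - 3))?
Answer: -93028164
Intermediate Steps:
(35527 - 41146)*(16588 + (z*(-4))/(v(6) - 3)) = (35527 - 41146)*(16588 + (24*(-4))/(6 - 3)) = -5619*(16588 - 96/3) = -5619*(16588 - 96*⅓) = -5619*(16588 - 32) = -5619*16556 = -93028164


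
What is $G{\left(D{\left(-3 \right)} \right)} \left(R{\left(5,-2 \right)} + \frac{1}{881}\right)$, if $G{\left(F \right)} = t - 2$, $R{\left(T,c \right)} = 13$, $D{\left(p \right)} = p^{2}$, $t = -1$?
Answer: $- \frac{34362}{881} \approx -39.003$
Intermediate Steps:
$G{\left(F \right)} = -3$ ($G{\left(F \right)} = -1 - 2 = -3$)
$G{\left(D{\left(-3 \right)} \right)} \left(R{\left(5,-2 \right)} + \frac{1}{881}\right) = - 3 \left(13 + \frac{1}{881}\right) = \left(-3\right) \frac{11454}{881} = - \frac{34362}{881}$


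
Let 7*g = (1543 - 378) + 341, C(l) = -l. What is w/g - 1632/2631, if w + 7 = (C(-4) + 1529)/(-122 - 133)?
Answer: -38213587/56132385 ≈ -0.68078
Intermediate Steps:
g = 1506/7 (g = ((1543 - 378) + 341)/7 = (1165 + 341)/7 = (⅐)*1506 = 1506/7 ≈ 215.14)
w = -1106/85 (w = -7 + (-1*(-4) + 1529)/(-122 - 133) = -7 + (4 + 1529)/(-255) = -7 + 1533*(-1/255) = -7 - 511/85 = -1106/85 ≈ -13.012)
w/g - 1632/2631 = -1106/(85*1506/7) - 1632/2631 = -1106/85*7/1506 - 1632*1/2631 = -3871/64005 - 544/877 = -38213587/56132385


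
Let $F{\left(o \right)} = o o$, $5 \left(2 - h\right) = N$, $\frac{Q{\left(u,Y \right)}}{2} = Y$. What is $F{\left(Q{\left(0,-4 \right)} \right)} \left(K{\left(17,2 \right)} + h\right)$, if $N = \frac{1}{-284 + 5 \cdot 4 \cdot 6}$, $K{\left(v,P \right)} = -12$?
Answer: $- \frac{131184}{205} \approx -639.92$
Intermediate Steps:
$Q{\left(u,Y \right)} = 2 Y$
$N = - \frac{1}{164}$ ($N = \frac{1}{-284 + 20 \cdot 6} = \frac{1}{-284 + 120} = \frac{1}{-164} = - \frac{1}{164} \approx -0.0060976$)
$h = \frac{1641}{820}$ ($h = 2 - - \frac{1}{820} = 2 + \frac{1}{820} = \frac{1641}{820} \approx 2.0012$)
$F{\left(o \right)} = o^{2}$
$F{\left(Q{\left(0,-4 \right)} \right)} \left(K{\left(17,2 \right)} + h\right) = \left(2 \left(-4\right)\right)^{2} \left(-12 + \frac{1641}{820}\right) = \left(-8\right)^{2} \left(- \frac{8199}{820}\right) = 64 \left(- \frac{8199}{820}\right) = - \frac{131184}{205}$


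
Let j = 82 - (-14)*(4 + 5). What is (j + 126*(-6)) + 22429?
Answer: 21881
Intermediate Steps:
j = 208 (j = 82 - (-14)*9 = 82 - 7*(-18) = 82 + 126 = 208)
(j + 126*(-6)) + 22429 = (208 + 126*(-6)) + 22429 = (208 - 756) + 22429 = -548 + 22429 = 21881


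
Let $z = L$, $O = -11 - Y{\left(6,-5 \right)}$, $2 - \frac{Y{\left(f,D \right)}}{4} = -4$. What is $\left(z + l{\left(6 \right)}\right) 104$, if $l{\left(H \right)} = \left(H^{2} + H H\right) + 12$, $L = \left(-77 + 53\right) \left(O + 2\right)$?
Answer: $91104$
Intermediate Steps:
$Y{\left(f,D \right)} = 24$ ($Y{\left(f,D \right)} = 8 - -16 = 8 + 16 = 24$)
$O = -35$ ($O = -11 - 24 = -35$)
$L = 792$ ($L = \left(-77 + 53\right) \left(-35 + 2\right) = \left(-24\right) \left(-33\right) = 792$)
$l{\left(H \right)} = 12 + 2 H^{2}$ ($l{\left(H \right)} = \left(H^{2} + H^{2}\right) + 12 = 2 H^{2} + 12 = 12 + 2 H^{2}$)
$z = 792$
$\left(z + l{\left(6 \right)}\right) 104 = \left(792 + \left(12 + 2 \cdot 6^{2}\right)\right) 104 = \left(792 + \left(12 + 2 \cdot 36\right)\right) 104 = \left(792 + \left(12 + 72\right)\right) 104 = \left(792 + 84\right) 104 = 876 \cdot 104 = 91104$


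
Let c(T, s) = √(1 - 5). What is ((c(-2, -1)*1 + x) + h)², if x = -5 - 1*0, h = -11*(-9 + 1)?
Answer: 6885 + 332*I ≈ 6885.0 + 332.0*I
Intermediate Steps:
c(T, s) = 2*I (c(T, s) = √(-4) = 2*I)
h = 88 (h = -11*(-8) = 88)
x = -5 (x = -5 + 0 = -5)
((c(-2, -1)*1 + x) + h)² = (((2*I)*1 - 5) + 88)² = ((2*I - 5) + 88)² = ((-5 + 2*I) + 88)² = (83 + 2*I)²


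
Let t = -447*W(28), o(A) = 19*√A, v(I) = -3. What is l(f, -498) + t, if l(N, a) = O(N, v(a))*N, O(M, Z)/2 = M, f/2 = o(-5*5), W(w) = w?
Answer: -84716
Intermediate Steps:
f = 190*I (f = 2*(19*√(-5*5)) = 2*(19*√(-25)) = 2*(19*(5*I)) = 2*(95*I) = 190*I ≈ 190.0*I)
t = -12516 (t = -447*28 = -12516)
O(M, Z) = 2*M
l(N, a) = 2*N² (l(N, a) = (2*N)*N = 2*N²)
l(f, -498) + t = 2*(190*I)² - 12516 = 2*(-36100) - 12516 = -72200 - 12516 = -84716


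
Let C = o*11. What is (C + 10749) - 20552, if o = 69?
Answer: -9044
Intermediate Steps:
C = 759 (C = 69*11 = 759)
(C + 10749) - 20552 = (759 + 10749) - 20552 = 11508 - 20552 = -9044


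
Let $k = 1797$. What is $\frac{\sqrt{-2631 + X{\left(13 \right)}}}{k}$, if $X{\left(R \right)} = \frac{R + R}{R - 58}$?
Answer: $\frac{i \sqrt{592105}}{26955} \approx 0.028547 i$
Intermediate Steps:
$X{\left(R \right)} = \frac{2 R}{-58 + R}$
$\frac{\sqrt{-2631 + X{\left(13 \right)}}}{k} = \frac{\sqrt{-2631 + 2 \cdot 13 \frac{1}{-58 + 13}}}{1797} = \sqrt{-2631 + 2 \cdot 13 \frac{1}{-45}} \cdot \frac{1}{1797} = \sqrt{-2631 + 2 \cdot 13 \left(- \frac{1}{45}\right)} \frac{1}{1797} = \sqrt{-2631 - \frac{26}{45}} \cdot \frac{1}{1797} = \sqrt{- \frac{118421}{45}} \cdot \frac{1}{1797} = \frac{i \sqrt{592105}}{15} \cdot \frac{1}{1797} = \frac{i \sqrt{592105}}{26955}$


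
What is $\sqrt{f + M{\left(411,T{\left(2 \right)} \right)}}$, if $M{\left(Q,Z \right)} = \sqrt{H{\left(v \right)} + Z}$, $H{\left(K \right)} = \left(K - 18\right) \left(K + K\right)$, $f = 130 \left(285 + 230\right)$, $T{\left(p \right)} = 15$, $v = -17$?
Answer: $\sqrt{66950 + \sqrt{1205}} \approx 258.81$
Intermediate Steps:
$f = 66950$ ($f = 130 \cdot 515 = 66950$)
$H{\left(K \right)} = 2 K \left(-18 + K\right)$ ($H{\left(K \right)} = \left(-18 + K\right) 2 K = 2 K \left(-18 + K\right)$)
$M{\left(Q,Z \right)} = \sqrt{1190 + Z}$ ($M{\left(Q,Z \right)} = \sqrt{2 \left(-17\right) \left(-18 - 17\right) + Z} = \sqrt{2 \left(-17\right) \left(-35\right) + Z} = \sqrt{1190 + Z}$)
$\sqrt{f + M{\left(411,T{\left(2 \right)} \right)}} = \sqrt{66950 + \sqrt{1190 + 15}} = \sqrt{66950 + \sqrt{1205}}$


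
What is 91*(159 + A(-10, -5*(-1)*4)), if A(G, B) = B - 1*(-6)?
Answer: 16835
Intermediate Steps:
A(G, B) = 6 + B (A(G, B) = B + 6 = 6 + B)
91*(159 + A(-10, -5*(-1)*4)) = 91*(159 + (6 - 5*(-1)*4)) = 91*(159 + (6 + 5*4)) = 91*(159 + (6 + 20)) = 91*(159 + 26) = 91*185 = 16835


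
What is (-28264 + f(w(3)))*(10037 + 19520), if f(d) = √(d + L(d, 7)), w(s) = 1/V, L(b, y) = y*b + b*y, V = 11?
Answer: -835399048 + 2687*√165 ≈ -8.3536e+8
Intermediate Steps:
L(b, y) = 2*b*y (L(b, y) = b*y + b*y = 2*b*y)
w(s) = 1/11
f(d) = √15*√d (f(d) = √(d + 2*d*7) = √(d + 14*d) = √(15*d) = √15*√d)
(-28264 + f(w(3)))*(10037 + 19520) = (-28264 + √15*√(1/11))*(10037 + 19520) = (-28264 + √15*(√11/11))*29557 = (-28264 + √165/11)*29557 = -835399048 + 2687*√165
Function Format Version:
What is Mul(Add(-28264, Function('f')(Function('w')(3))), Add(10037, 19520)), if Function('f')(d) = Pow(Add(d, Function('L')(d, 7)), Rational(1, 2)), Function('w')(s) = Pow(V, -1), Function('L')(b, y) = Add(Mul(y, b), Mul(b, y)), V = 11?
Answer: Add(-835399048, Mul(2687, Pow(165, Rational(1, 2)))) ≈ -8.3536e+8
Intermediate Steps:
Function('L')(b, y) = Mul(2, b, y) (Function('L')(b, y) = Add(Mul(b, y), Mul(b, y)) = Mul(2, b, y))
Function('w')(s) = Rational(1, 11) (Function('w')(s) = Pow(11, -1) = Rational(1, 11))
Function('f')(d) = Mul(Pow(15, Rational(1, 2)), Pow(d, Rational(1, 2))) (Function('f')(d) = Pow(Add(d, Mul(2, d, 7)), Rational(1, 2)) = Pow(Add(d, Mul(14, d)), Rational(1, 2)) = Pow(Mul(15, d), Rational(1, 2)) = Mul(Pow(15, Rational(1, 2)), Pow(d, Rational(1, 2))))
Mul(Add(-28264, Function('f')(Function('w')(3))), Add(10037, 19520)) = Mul(Add(-28264, Mul(Pow(15, Rational(1, 2)), Pow(Rational(1, 11), Rational(1, 2)))), Add(10037, 19520)) = Mul(Add(-28264, Mul(Pow(15, Rational(1, 2)), Mul(Rational(1, 11), Pow(11, Rational(1, 2))))), 29557) = Mul(Add(-28264, Mul(Rational(1, 11), Pow(165, Rational(1, 2)))), 29557) = Add(-835399048, Mul(2687, Pow(165, Rational(1, 2))))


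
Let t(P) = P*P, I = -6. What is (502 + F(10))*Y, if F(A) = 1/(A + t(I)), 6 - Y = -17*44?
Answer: 8706061/23 ≈ 3.7852e+5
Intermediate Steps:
t(P) = P**2
Y = 754 (Y = 6 - (-17)*44 = 6 - 1*(-748) = 6 + 748 = 754)
F(A) = 1/(36 + A) (F(A) = 1/(A + (-6)**2) = 1/(A + 36) = 1/(36 + A))
(502 + F(10))*Y = (502 + 1/(36 + 10))*754 = (502 + 1/46)*754 = (23093/46)*754 = 8706061/23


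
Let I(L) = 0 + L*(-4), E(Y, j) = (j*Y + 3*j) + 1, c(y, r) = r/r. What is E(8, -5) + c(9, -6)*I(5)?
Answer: -74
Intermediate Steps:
c(y, r) = 1
E(Y, j) = 1 + 3*j + Y*j (E(Y, j) = (Y*j + 3*j) + 1 = (3*j + Y*j) + 1 = 1 + 3*j + Y*j)
I(L) = -4*L (I(L) = 0 - 4*L = -4*L)
E(8, -5) + c(9, -6)*I(5) = (1 + 3*(-5) + 8*(-5)) + 1*(-4*5) = (1 - 15 - 40) + 1*(-20) = -54 - 20 = -74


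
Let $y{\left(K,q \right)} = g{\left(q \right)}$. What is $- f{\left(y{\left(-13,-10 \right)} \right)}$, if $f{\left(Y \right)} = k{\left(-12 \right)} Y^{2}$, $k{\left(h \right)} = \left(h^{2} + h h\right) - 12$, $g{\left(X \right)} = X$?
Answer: $-27600$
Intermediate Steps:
$y{\left(K,q \right)} = q$
$k{\left(h \right)} = -12 + 2 h^{2}$ ($k{\left(h \right)} = \left(h^{2} + h^{2}\right) - 12 = 2 h^{2} - 12 = -12 + 2 h^{2}$)
$f{\left(Y \right)} = 276 Y^{2}$ ($f{\left(Y \right)} = \left(-12 + 2 \left(-12\right)^{2}\right) Y^{2} = \left(-12 + 2 \cdot 144\right) Y^{2} = \left(-12 + 288\right) Y^{2} = 276 Y^{2}$)
$- f{\left(y{\left(-13,-10 \right)} \right)} = - 276 \left(-10\right)^{2} = - 276 \cdot 100 = \left(-1\right) 27600 = -27600$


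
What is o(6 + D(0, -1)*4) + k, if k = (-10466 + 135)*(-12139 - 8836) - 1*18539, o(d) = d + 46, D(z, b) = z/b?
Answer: 216674238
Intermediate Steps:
o(d) = 46 + d
k = 216674186 (k = -10331*(-20975) - 18539 = 216692725 - 18539 = 216674186)
o(6 + D(0, -1)*4) + k = (46 + (6 + (0/(-1))*4)) + 216674186 = (46 + (6 + (0*(-1))*4)) + 216674186 = (46 + (6 + 0*4)) + 216674186 = (46 + (6 + 0)) + 216674186 = (46 + 6) + 216674186 = 52 + 216674186 = 216674238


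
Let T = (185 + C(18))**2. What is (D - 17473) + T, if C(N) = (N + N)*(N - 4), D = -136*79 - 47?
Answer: 446457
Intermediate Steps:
D = -10791 (D = -10744 - 47 = -10791)
C(N) = 2*N*(-4 + N) (C(N) = (2*N)*(-4 + N) = 2*N*(-4 + N))
T = 474721 (T = (185 + 2*18*(-4 + 18))**2 = (185 + 2*18*14)**2 = (185 + 504)**2 = 689**2 = 474721)
(D - 17473) + T = (-10791 - 17473) + 474721 = -28264 + 474721 = 446457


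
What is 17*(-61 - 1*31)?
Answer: -1564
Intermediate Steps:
17*(-61 - 1*31) = 17*(-61 - 31) = 17*(-92) = -1564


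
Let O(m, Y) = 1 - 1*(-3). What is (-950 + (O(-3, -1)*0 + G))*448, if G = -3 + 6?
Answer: -424256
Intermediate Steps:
O(m, Y) = 4 (O(m, Y) = 1 + 3 = 4)
G = 3
(-950 + (O(-3, -1)*0 + G))*448 = (-950 + (4*0 + 3))*448 = (-950 + (0 + 3))*448 = (-950 + 3)*448 = -947*448 = -424256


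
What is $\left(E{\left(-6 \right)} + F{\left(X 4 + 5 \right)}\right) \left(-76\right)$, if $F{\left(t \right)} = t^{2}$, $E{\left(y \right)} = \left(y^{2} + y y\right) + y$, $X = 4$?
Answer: $-38532$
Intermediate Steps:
$E{\left(y \right)} = y + 2 y^{2}$ ($E{\left(y \right)} = \left(y^{2} + y^{2}\right) + y = 2 y^{2} + y = y + 2 y^{2}$)
$\left(E{\left(-6 \right)} + F{\left(X 4 + 5 \right)}\right) \left(-76\right) = \left(- 6 \left(1 + 2 \left(-6\right)\right) + \left(4 \cdot 4 + 5\right)^{2}\right) \left(-76\right) = \left(- 6 \left(1 - 12\right) + \left(16 + 5\right)^{2}\right) \left(-76\right) = \left(\left(-6\right) \left(-11\right) + 21^{2}\right) \left(-76\right) = \left(66 + 441\right) \left(-76\right) = 507 \left(-76\right) = -38532$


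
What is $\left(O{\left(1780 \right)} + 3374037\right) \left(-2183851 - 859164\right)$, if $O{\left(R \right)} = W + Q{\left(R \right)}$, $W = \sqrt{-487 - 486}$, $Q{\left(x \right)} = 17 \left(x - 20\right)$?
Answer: $-10358292210355 - 3043015 i \sqrt{973} \approx -1.0358 \cdot 10^{13} - 9.4921 \cdot 10^{7} i$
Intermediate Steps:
$Q{\left(x \right)} = -340 + 17 x$ ($Q{\left(x \right)} = 17 \left(-20 + x\right) = -340 + 17 x$)
$W = i \sqrt{973}$ ($W = \sqrt{-973} = i \sqrt{973} \approx 31.193 i$)
$O{\left(R \right)} = -340 + 17 R + i \sqrt{973}$ ($O{\left(R \right)} = i \sqrt{973} + \left(-340 + 17 R\right) = -340 + 17 R + i \sqrt{973}$)
$\left(O{\left(1780 \right)} + 3374037\right) \left(-2183851 - 859164\right) = \left(\left(-340 + 17 \cdot 1780 + i \sqrt{973}\right) + 3374037\right) \left(-2183851 - 859164\right) = \left(\left(-340 + 30260 + i \sqrt{973}\right) + 3374037\right) \left(-3043015\right) = \left(\left(29920 + i \sqrt{973}\right) + 3374037\right) \left(-3043015\right) = \left(3403957 + i \sqrt{973}\right) \left(-3043015\right) = -10358292210355 - 3043015 i \sqrt{973}$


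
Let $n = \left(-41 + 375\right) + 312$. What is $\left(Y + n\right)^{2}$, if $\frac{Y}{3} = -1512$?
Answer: $15132100$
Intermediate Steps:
$Y = -4536$ ($Y = 3 \left(-1512\right) = -4536$)
$n = 646$ ($n = 334 + 312 = 646$)
$\left(Y + n\right)^{2} = \left(-4536 + 646\right)^{2} = \left(-3890\right)^{2} = 15132100$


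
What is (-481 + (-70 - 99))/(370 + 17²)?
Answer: -650/659 ≈ -0.98634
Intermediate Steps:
(-481 + (-70 - 99))/(370 + 17²) = (-481 - 169)/(370 + 289) = -650/659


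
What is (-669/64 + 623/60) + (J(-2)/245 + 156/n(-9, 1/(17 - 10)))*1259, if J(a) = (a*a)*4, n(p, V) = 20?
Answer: 465806573/47040 ≈ 9902.3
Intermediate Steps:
J(a) = 4*a² (J(a) = a²*4 = 4*a²)
(-669/64 + 623/60) + (J(-2)/245 + 156/n(-9, 1/(17 - 10)))*1259 = (-669/64 + 623/60) + ((4*(-2)²)/245 + 156/20)*1259 = (-669*1/64 + 623*(1/60)) + ((4*4)*(1/245) + 156*(1/20))*1259 = (-669/64 + 623/60) + (16*(1/245) + 39/5)*1259 = -67/960 + (16/245 + 39/5)*1259 = -67/960 + (1927/245)*1259 = -67/960 + 2426093/245 = 465806573/47040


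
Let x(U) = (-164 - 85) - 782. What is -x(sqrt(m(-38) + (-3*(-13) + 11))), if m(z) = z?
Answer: 1031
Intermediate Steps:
x(U) = -1031 (x(U) = -249 - 782 = -1031)
-x(sqrt(m(-38) + (-3*(-13) + 11))) = -1*(-1031) = 1031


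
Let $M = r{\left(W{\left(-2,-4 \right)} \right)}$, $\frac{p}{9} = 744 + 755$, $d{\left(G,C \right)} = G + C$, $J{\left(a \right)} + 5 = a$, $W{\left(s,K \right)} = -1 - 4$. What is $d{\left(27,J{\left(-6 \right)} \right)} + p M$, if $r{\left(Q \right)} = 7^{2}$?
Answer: $661075$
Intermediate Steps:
$W{\left(s,K \right)} = -5$ ($W{\left(s,K \right)} = -1 - 4 = -5$)
$J{\left(a \right)} = -5 + a$
$r{\left(Q \right)} = 49$
$d{\left(G,C \right)} = C + G$
$p = 13491$ ($p = 9 \left(744 + 755\right) = 9 \cdot 1499 = 13491$)
$M = 49$
$d{\left(27,J{\left(-6 \right)} \right)} + p M = \left(\left(-5 - 6\right) + 27\right) + 13491 \cdot 49 = \left(-11 + 27\right) + 661059 = 16 + 661059 = 661075$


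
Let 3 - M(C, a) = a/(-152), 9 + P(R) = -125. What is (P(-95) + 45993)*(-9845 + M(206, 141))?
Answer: -68597864137/152 ≈ -4.5130e+8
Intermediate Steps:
P(R) = -134 (P(R) = -9 - 125 = -134)
M(C, a) = 3 + a/152 (M(C, a) = 3 - a/(-152) = 3 - a*(-1)/152 = 3 - (-1)*a/152 = 3 + a/152)
(P(-95) + 45993)*(-9845 + M(206, 141)) = (-134 + 45993)*(-9845 + (3 + (1/152)*141)) = 45859*(-9845 + (3 + 141/152)) = 45859*(-9845 + 597/152) = 45859*(-1495843/152) = -68597864137/152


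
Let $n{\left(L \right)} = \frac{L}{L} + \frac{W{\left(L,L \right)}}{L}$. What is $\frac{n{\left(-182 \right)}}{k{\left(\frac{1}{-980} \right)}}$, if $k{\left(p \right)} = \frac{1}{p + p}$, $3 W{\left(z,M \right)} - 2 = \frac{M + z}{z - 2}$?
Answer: $- \frac{8311}{4102280} \approx -0.0020259$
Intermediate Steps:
$W{\left(z,M \right)} = \frac{2}{3} + \frac{M + z}{3 \left(-2 + z\right)}$ ($W{\left(z,M \right)} = \frac{2}{3} + \frac{\left(M + z\right) \frac{1}{z - 2}}{3} = \frac{2}{3} + \frac{\left(M + z\right) \frac{1}{-2 + z}}{3} = \frac{2}{3} + \frac{\frac{1}{-2 + z} \left(M + z\right)}{3} = \frac{2}{3} + \frac{M + z}{3 \left(-2 + z\right)}$)
$n{\left(L \right)} = 1 + \frac{-4 + 4 L}{3 L \left(-2 + L\right)}$ ($n{\left(L \right)} = \frac{L}{L} + \frac{\frac{1}{3} \frac{1}{-2 + L} \left(-4 + L + 3 L\right)}{L} = 1 + \frac{\frac{1}{3} \frac{1}{-2 + L} \left(-4 + 4 L\right)}{L} = 1 + \frac{-4 + 4 L}{3 L \left(-2 + L\right)}$)
$k{\left(p \right)} = \frac{1}{2 p}$
$\frac{n{\left(-182 \right)}}{k{\left(\frac{1}{-980} \right)}} = \frac{\frac{1}{3} \frac{1}{-182} \frac{1}{-2 - 182} \left(-4 - -364 + 3 \left(-182\right)^{2}\right)}{\frac{1}{2} \frac{1}{\frac{1}{-980}}} = \frac{\frac{1}{3} \left(- \frac{1}{182}\right) \frac{1}{-184} \left(-4 + 364 + 3 \cdot 33124\right)}{\frac{1}{2} \frac{1}{- \frac{1}{980}}} = \frac{\frac{1}{3} \left(- \frac{1}{182}\right) \left(- \frac{1}{184}\right) \left(-4 + 364 + 99372\right)}{\frac{1}{2} \left(-980\right)} = \frac{\frac{1}{3} \left(- \frac{1}{182}\right) \left(- \frac{1}{184}\right) 99732}{-490} = \frac{8311}{8372} \left(- \frac{1}{490}\right) = - \frac{8311}{4102280}$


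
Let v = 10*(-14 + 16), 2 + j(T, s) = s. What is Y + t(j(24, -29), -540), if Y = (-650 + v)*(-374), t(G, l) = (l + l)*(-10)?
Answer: 246420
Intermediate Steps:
j(T, s) = -2 + s
v = 20 (v = 10*2 = 20)
t(G, l) = -20*l (t(G, l) = (2*l)*(-10) = -20*l)
Y = 235620 (Y = (-650 + 20)*(-374) = -630*(-374) = 235620)
Y + t(j(24, -29), -540) = 235620 - 20*(-540) = 235620 + 10800 = 246420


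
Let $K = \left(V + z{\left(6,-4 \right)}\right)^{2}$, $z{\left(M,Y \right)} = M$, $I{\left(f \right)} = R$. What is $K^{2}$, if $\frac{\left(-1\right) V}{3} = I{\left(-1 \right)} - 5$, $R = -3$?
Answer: $810000$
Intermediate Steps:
$I{\left(f \right)} = -3$
$V = 24$ ($V = - 3 \left(-3 - 5\right) = \left(-3\right) \left(-8\right) = 24$)
$K = 900$ ($K = \left(24 + 6\right)^{2} = 30^{2} = 900$)
$K^{2} = 900^{2} = 810000$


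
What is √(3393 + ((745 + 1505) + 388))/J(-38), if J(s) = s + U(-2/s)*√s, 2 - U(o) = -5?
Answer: -√6031/87 - 7*I*√229178/3306 ≈ -0.89264 - 1.0136*I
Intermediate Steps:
U(o) = 7 (U(o) = 2 - 1*(-5) = 2 + 5 = 7)
J(s) = s + 7*√s
√(3393 + ((745 + 1505) + 388))/J(-38) = √(3393 + ((745 + 1505) + 388))/(-38 + 7*√(-38)) = √(3393 + (2250 + 388))/(-38 + 7*(I*√38)) = √(3393 + 2638)/(-38 + 7*I*√38) = √6031/(-38 + 7*I*√38)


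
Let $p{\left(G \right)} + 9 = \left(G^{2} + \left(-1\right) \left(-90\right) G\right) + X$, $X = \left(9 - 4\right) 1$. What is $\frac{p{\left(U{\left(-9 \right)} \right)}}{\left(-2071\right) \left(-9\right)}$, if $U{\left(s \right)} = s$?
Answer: $- \frac{733}{18639} \approx -0.039326$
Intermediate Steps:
$X = 5$ ($X = 5 \cdot 1 = 5$)
$p{\left(G \right)} = -4 + G^{2} + 90 G$ ($p{\left(G \right)} = -9 + \left(\left(G^{2} + \left(-1\right) \left(-90\right) G\right) + 5\right) = -9 + \left(\left(G^{2} + 90 G\right) + 5\right) = -9 + \left(5 + G^{2} + 90 G\right) = -4 + G^{2} + 90 G$)
$\frac{p{\left(U{\left(-9 \right)} \right)}}{\left(-2071\right) \left(-9\right)} = \frac{-4 + \left(-9\right)^{2} + 90 \left(-9\right)}{\left(-2071\right) \left(-9\right)} = \frac{-4 + 81 - 810}{18639} = \left(-733\right) \frac{1}{18639} = - \frac{733}{18639}$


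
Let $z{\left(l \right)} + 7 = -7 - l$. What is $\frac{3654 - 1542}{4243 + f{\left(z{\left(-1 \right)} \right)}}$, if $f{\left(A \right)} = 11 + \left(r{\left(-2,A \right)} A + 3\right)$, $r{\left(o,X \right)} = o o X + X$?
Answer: $\frac{1056}{2551} \approx 0.41396$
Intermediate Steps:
$z{\left(l \right)} = -14 - l$ ($z{\left(l \right)} = -7 - \left(7 + l\right) = -14 - l$)
$r{\left(o,X \right)} = X + X o^{2}$ ($r{\left(o,X \right)} = o^{2} X + X = X o^{2} + X = X + X o^{2}$)
$f{\left(A \right)} = 14 + 5 A^{2}$ ($f{\left(A \right)} = 11 + \left(A \left(1 + \left(-2\right)^{2}\right) A + 3\right) = 11 + \left(A \left(1 + 4\right) A + 3\right) = 11 + \left(A 5 A + 3\right) = 11 + \left(5 A A + 3\right) = 11 + \left(5 A^{2} + 3\right) = 11 + \left(3 + 5 A^{2}\right) = 14 + 5 A^{2}$)
$\frac{3654 - 1542}{4243 + f{\left(z{\left(-1 \right)} \right)}} = \frac{3654 - 1542}{4243 + \left(14 + 5 \left(-14 - -1\right)^{2}\right)} = \frac{2112}{4243 + \left(14 + 5 \left(-14 + 1\right)^{2}\right)} = \frac{2112}{4243 + \left(14 + 5 \left(-13\right)^{2}\right)} = \frac{2112}{4243 + \left(14 + 5 \cdot 169\right)} = \frac{2112}{4243 + \left(14 + 845\right)} = \frac{2112}{4243 + 859} = \frac{2112}{5102} = 2112 \cdot \frac{1}{5102} = \frac{1056}{2551}$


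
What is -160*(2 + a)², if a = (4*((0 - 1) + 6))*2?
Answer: -282240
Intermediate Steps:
a = 40 (a = (4*(-1 + 6))*2 = (4*5)*2 = 20*2 = 40)
-160*(2 + a)² = -160*(2 + 40)² = -160*42² = -160*1764 = -282240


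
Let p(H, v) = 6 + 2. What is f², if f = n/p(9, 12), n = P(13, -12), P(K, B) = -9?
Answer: 81/64 ≈ 1.2656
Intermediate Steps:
p(H, v) = 8
n = -9
f = -9/8 ≈ -1.1250
f² = (-9/8)² = 81/64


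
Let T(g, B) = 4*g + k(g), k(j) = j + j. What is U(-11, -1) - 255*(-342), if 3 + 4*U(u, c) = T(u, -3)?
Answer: 348771/4 ≈ 87193.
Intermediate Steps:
k(j) = 2*j
T(g, B) = 6*g (T(g, B) = 4*g + 2*g = 6*g)
U(u, c) = -¾ + 3*u/2 (U(u, c) = -¾ + (6*u)/4 = -¾ + 3*u/2)
U(-11, -1) - 255*(-342) = (-¾ + (3/2)*(-11)) - 255*(-342) = (-¾ - 33/2) + 87210 = -69/4 + 87210 = 348771/4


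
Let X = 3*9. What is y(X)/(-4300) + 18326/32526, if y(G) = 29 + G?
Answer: 9622543/17482725 ≈ 0.55040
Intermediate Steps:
X = 27
y(X)/(-4300) + 18326/32526 = (29 + 27)/(-4300) + 18326/32526 = 56*(-1/4300) + 18326*(1/32526) = -14/1075 + 9163/16263 = 9622543/17482725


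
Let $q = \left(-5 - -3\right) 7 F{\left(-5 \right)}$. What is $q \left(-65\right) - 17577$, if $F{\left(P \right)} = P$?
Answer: $-22127$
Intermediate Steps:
$q = 70$ ($q = \left(-5 - -3\right) 7 \left(-5\right) = \left(-5 + 3\right) 7 \left(-5\right) = \left(-2\right) 7 \left(-5\right) = \left(-14\right) \left(-5\right) = 70$)
$q \left(-65\right) - 17577 = 70 \left(-65\right) - 17577 = -4550 - 17577 = -22127$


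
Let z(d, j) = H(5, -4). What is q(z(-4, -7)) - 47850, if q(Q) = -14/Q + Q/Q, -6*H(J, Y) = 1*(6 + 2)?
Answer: -95677/2 ≈ -47839.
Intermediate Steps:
H(J, Y) = -4/3 (H(J, Y) = -(6 + 2)/6 = -8/6 = -⅙*8 = -4/3)
z(d, j) = -4/3
q(Q) = 1 - 14/Q (q(Q) = -14/Q + 1 = 1 - 14/Q)
q(z(-4, -7)) - 47850 = (-14 - 4/3)/(-4/3) - 47850 = -¾*(-46/3) - 47850 = 23/2 - 47850 = -95677/2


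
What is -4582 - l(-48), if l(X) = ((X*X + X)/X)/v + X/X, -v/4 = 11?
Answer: -201699/44 ≈ -4584.1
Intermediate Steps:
v = -44 (v = -4*11 = -44)
l(X) = 1 - (X + X²)/(44*X) (l(X) = ((X*X + X)/X)/(-44) + X/X = ((X² + X)/X)*(-1/44) + 1 = ((X + X²)/X)*(-1/44) + 1 = -(X + X²)/(44*X) + 1 = 1 - (X + X²)/(44*X))
-4582 - l(-48) = -4582 - (43/44 - 1/44*(-48)) = -4582 - (43/44 + 12/11) = -4582 - 1*91/44 = -4582 - 91/44 = -201699/44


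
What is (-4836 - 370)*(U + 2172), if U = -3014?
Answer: 4383452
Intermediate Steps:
(-4836 - 370)*(U + 2172) = (-4836 - 370)*(-3014 + 2172) = -5206*(-842) = 4383452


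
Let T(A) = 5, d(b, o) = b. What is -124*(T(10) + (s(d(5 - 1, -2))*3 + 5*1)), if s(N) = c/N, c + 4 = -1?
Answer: -775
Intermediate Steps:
c = -5 (c = -4 - 1 = -5)
s(N) = -5/N
-124*(T(10) + (s(d(5 - 1, -2))*3 + 5*1)) = -124*(5 + (-5/(5 - 1)*3 + 5*1)) = -124*(5 + (-5/4*3 + 5)) = -124*(5 + (-15/4 + 5)) = -124*(5 + 5/4) = -124*25/4 = -775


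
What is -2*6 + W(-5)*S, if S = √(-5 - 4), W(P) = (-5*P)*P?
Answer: -12 - 375*I ≈ -12.0 - 375.0*I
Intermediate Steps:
W(P) = -5*P²
S = 3*I (S = √(-9) = 3*I ≈ 3.0*I)
-2*6 + W(-5)*S = -2*6 + (-5*(-5)²)*(3*I) = -12 + (-5*25)*(3*I) = -12 - 375*I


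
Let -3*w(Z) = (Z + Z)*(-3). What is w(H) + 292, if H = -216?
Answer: -140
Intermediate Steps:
w(Z) = 2*Z (w(Z) = -(Z + Z)*(-3)/3 = -2*Z*(-3)/3 = -(-2)*Z = 2*Z)
w(H) + 292 = 2*(-216) + 292 = -432 + 292 = -140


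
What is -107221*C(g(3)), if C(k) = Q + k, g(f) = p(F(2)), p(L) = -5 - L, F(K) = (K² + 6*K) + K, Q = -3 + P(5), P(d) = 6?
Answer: 2144420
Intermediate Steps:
Q = 3 (Q = -3 + 6 = 3)
F(K) = K² + 7*K
g(f) = -23 (g(f) = -5 - 2*(7 + 2) = -5 - 2*9 = -5 - 1*18 = -5 - 18 = -23)
C(k) = 3 + k
-107221*C(g(3)) = -107221*(3 - 23) = -107221*(-20) = 2144420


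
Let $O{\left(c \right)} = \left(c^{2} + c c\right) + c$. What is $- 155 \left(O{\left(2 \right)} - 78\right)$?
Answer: $10540$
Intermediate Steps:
$O{\left(c \right)} = c + 2 c^{2}$ ($O{\left(c \right)} = \left(c^{2} + c^{2}\right) + c = 2 c^{2} + c = c + 2 c^{2}$)
$- 155 \left(O{\left(2 \right)} - 78\right) = - 155 \left(2 \left(1 + 2 \cdot 2\right) - 78\right) = - 155 \left(2 \left(1 + 4\right) - 78\right) = - 155 \left(2 \cdot 5 - 78\right) = - 155 \left(10 - 78\right) = \left(-155\right) \left(-68\right) = 10540$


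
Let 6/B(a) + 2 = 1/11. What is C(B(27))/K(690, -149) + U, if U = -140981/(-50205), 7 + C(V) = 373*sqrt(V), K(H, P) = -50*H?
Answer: 108093243/38490500 - 373*I*sqrt(154)/241500 ≈ 2.8083 - 0.019167*I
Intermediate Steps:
B(a) = -22/7 (B(a) = 6/(-2 + 1/11) = 6/(-21/11) = 6*(-11/21) = -22/7)
C(V) = -7 + 373*sqrt(V)
U = 140981/50205 (U = -140981*(-1/50205) = 140981/50205 ≈ 2.8081)
C(B(27))/K(690, -149) + U = (-7 + 373*sqrt(-22/7))/((-50*690)) + 140981/50205 = (-7 + 373*(I*sqrt(154)/7))/(-34500) + 140981/50205 = (-7 + 373*I*sqrt(154)/7)*(-1/34500) + 140981/50205 = (7/34500 - 373*I*sqrt(154)/241500) + 140981/50205 = 108093243/38490500 - 373*I*sqrt(154)/241500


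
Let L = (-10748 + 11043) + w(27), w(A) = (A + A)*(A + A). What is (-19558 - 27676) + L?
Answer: -44023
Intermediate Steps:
w(A) = 4*A**2 (w(A) = (2*A)*(2*A) = 4*A**2)
L = 3211 (L = (-10748 + 11043) + 4*27**2 = 295 + 4*729 = 295 + 2916 = 3211)
(-19558 - 27676) + L = (-19558 - 27676) + 3211 = -47234 + 3211 = -44023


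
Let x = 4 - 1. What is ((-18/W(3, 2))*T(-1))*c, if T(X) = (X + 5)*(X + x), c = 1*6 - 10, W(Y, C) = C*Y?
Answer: 96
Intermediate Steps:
x = 3
c = -4 (c = 6 - 10 = -4)
T(X) = (3 + X)*(5 + X) (T(X) = (X + 5)*(X + 3) = (5 + X)*(3 + X) = (3 + X)*(5 + X))
((-18/W(3, 2))*T(-1))*c = ((-18/(2*3))*(15 + (-1)² + 8*(-1)))*(-4) = ((-18/6)*(15 + 1 - 8))*(-4) = (-18*⅙*8)*(-4) = -3*8*(-4) = -24*(-4) = 96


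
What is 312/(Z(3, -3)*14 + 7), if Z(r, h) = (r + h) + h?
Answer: -312/35 ≈ -8.9143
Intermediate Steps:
Z(r, h) = r + 2*h (Z(r, h) = (h + r) + h = r + 2*h)
312/(Z(3, -3)*14 + 7) = 312/((3 + 2*(-3))*14 + 7) = 312/((3 - 6)*14 + 7) = 312/(-3*14 + 7) = 312/(-42 + 7) = 312/(-35) = 312*(-1/35) = -312/35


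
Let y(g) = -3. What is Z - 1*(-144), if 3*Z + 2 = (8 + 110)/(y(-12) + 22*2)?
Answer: 5916/41 ≈ 144.29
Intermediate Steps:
Z = 12/41 (Z = -⅔ + ((8 + 110)/(-3 + 22*2))/3 = -⅔ + (118/(-3 + 44))/3 = -⅔ + (118/41)/3 = -⅔ + (118*(1/41))/3 = -⅔ + (⅓)*(118/41) = -⅔ + 118/123 = 12/41 ≈ 0.29268)
Z - 1*(-144) = 12/41 - 1*(-144) = 12/41 + 144 = 5916/41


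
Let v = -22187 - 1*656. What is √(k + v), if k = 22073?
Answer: I*√770 ≈ 27.749*I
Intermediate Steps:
v = -22843 (v = -22187 - 656 = -22843)
√(k + v) = √(22073 - 22843) = √(-770) = I*√770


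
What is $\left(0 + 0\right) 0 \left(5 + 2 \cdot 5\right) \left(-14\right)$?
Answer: $0$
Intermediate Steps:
$\left(0 + 0\right) 0 \left(5 + 2 \cdot 5\right) \left(-14\right) = 0 \cdot 0 \left(5 + 10\right) \left(-14\right) = 0 \cdot 15 \left(-14\right) = 0 \left(-14\right) = 0$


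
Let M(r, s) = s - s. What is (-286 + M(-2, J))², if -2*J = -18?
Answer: 81796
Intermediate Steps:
J = 9 (J = -½*(-18) = 9)
M(r, s) = 0
(-286 + M(-2, J))² = (-286 + 0)² = (-286)² = 81796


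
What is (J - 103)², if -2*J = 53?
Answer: 67081/4 ≈ 16770.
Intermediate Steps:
J = -53/2 (J = -½*53 = -53/2 ≈ -26.500)
(J - 103)² = (-53/2 - 103)² = (-259/2)² = 67081/4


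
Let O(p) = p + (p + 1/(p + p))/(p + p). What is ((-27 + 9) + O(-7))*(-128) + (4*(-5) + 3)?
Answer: 152799/49 ≈ 3118.3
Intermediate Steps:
O(p) = p + (p + 1/(2*p))/(2*p) (O(p) = p + (p + 1/(2*p))/((2*p)) = p + (p + 1/(2*p))*(1/(2*p)) = p + (p + 1/(2*p))/(2*p))
((-27 + 9) + O(-7))*(-128) + (4*(-5) + 3) = ((-27 + 9) + (1/2 - 7 + (1/4)/(-7)**2))*(-128) + (4*(-5) + 3) = (-18 + (1/2 - 7 + (1/4)*(1/49)))*(-128) + (-20 + 3) = (-18 + (1/2 - 7 + 1/196))*(-128) - 17 = (-18 - 1273/196)*(-128) - 17 = -4801/196*(-128) - 17 = 153632/49 - 17 = 152799/49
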